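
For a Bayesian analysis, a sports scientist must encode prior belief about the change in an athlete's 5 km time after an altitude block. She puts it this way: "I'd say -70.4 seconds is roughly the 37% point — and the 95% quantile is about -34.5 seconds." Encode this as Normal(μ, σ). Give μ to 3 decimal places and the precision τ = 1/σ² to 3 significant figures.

μ = -64.373, τ = 0.00303

The p-quantile of Normal(μ,σ) is μ + z_p·σ, with z_{0.37} = -0.3319 and z_{0.95} = 1.645.
Eliminate σ: μ = (z₂·x₁ − z₁·x₂)/(z₂ − z₁) = (1.645·-70.4 − (-0.3319)·-34.5)/1.977 = -64.373.
Then σ = (x₂ − x₁)/(z₂ − z₁) = (-34.5 − -70.4)/1.977 = 18.162.
Precision τ = 1/σ² = 1/18.16² = 0.00303.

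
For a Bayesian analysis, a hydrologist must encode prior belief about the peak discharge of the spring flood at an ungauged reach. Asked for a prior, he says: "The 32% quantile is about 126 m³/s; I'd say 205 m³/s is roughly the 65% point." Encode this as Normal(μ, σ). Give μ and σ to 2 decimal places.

μ = 169.31, σ = 92.61

The p-quantile of Normal(μ,σ) is μ + z_p·σ, with z_{0.32} = -0.4677 and z_{0.65} = 0.3853.
Eliminate σ: μ = (z₂·x₁ − z₁·x₂)/(z₂ − z₁) = (0.3853·126 − (-0.4677)·205)/0.853 = 169.31.
Then σ = (x₂ − x₁)/(z₂ − z₁) = (205 − 126)/0.853 = 92.61.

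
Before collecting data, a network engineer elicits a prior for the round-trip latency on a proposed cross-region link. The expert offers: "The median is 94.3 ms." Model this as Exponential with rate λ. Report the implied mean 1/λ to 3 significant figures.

mean ≈ 136 ms

Exponential median = ln 2 / λ, so λ = ln 2 / 94.3 = 0.00735.
Mean = 1/λ = 136 ms.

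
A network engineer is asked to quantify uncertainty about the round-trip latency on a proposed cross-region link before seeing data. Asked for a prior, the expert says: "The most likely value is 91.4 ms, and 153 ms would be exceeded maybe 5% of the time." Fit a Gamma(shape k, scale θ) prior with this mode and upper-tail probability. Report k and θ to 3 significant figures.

Gamma(k,θ) with k>1 has mode (k−1)θ, so θ = 91.4/(k−1).
Need P(X < 153) = 0.95 with θ tied to k this way. Start at k = 2, θ = 91.4: P(X<153) ≈ 0.499.
Too low — raise k to concentrate. Iterating converges to k ≈ 11.5.
Then θ = 91.4/(11.5−1) ≈ 8.69.

k ≈ 11.5, θ ≈ 8.69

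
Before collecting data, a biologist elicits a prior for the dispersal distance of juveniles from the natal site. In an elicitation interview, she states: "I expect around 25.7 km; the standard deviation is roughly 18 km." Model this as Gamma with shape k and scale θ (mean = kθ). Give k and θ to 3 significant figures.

For Gamma(k, scale θ): mean = kθ, variance = kθ², so CV = 1/√k.
CV = SD/mean = 18/25.7 = 0.7004, hence k = 1/CV² = 2.04.
Then θ = mean/k = 25.7/2.04 = 12.6.

k ≈ 2.04, θ ≈ 12.6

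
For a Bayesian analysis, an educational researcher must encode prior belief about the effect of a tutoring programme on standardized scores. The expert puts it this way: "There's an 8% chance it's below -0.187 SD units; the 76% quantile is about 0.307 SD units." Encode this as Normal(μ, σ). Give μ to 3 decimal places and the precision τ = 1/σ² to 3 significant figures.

For Normal(μ,σ), the p-quantile is μ + z_p·σ. Here z_{0.08} = -1.405, z_{0.76} = 0.7063.
So -0.187 = μ − 1.405σ and 0.307 = μ + 0.7063σ.
Subtracting: σ = (0.307 − -0.187)/(0.7063 − (-1.405)) = 0.234.
Then μ = -0.187 − (-1.405)·0.234 = 0.142.
Precision τ = 1/σ² = 1/0.234² = 18.3.

μ = 0.142, τ = 18.3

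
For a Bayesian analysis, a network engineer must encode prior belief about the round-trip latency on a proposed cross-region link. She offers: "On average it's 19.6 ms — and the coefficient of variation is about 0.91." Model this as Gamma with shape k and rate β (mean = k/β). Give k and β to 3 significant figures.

k ≈ 1.21, β ≈ 0.0616

For Gamma(k, rate β): mean = k/β, variance = k/β², so CV = 1/√k.
CV = 0.91, hence k = 1/CV² = 1.21.
Then β = k/mean = 1.21/19.6 = 0.0616.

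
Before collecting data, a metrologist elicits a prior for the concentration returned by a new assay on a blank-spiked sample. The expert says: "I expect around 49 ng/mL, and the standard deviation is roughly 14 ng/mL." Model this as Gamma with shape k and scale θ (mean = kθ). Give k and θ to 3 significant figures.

k ≈ 12.2, θ ≈ 4

For Gamma(k, scale θ): mean = kθ, variance = kθ², so CV = 1/√k.
CV = SD/mean = 14/49 = 0.2857, hence k = 1/CV² = 12.2.
Then θ = mean/k = 49/12.2 = 4.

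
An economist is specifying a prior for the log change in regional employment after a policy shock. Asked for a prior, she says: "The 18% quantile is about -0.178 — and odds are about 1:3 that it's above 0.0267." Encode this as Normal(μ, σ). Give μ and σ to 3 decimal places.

For Normal(μ,σ), the p-quantile is μ + z_p·σ. Here z_{0.18} = -0.9154, z_{0.75} = 0.6745.
So -0.178 = μ − 0.9154σ and 0.0267 = μ + 0.6745σ.
Subtracting: σ = (0.0267 − -0.178)/(0.6745 − (-0.9154)) = 0.129.
Then μ = -0.178 − (-0.9154)·0.129 = -0.060.

μ = -0.060, σ = 0.129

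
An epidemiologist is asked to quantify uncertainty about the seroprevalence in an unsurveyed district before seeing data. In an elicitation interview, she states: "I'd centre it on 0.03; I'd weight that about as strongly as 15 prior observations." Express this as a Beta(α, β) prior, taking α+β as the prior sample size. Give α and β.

α = 0.45, β = 14.55

Under the effective-sample-size interpretation, Beta(α, β) has prior mean α/(α+β) and prior sample size α+β.
So α+β = 15 and α/(α+β) = 0.03, giving α = 0.03·15 = 0.45 and β = 15 − 0.45 = 14.55.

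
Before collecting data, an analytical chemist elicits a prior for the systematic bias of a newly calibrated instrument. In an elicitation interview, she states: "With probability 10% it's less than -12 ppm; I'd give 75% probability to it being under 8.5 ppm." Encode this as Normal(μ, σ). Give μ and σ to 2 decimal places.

μ = 1.43, σ = 10.48

For Normal(μ,σ), the p-quantile is μ + z_p·σ. Here z_{0.1} = -1.282, z_{0.75} = 0.6745.
So -12 = μ − 1.282σ and 8.5 = μ + 0.6745σ.
Subtracting: σ = (8.5 − -12)/(0.6745 − (-1.282)) = 10.48.
Then μ = -12 − (-1.282)·10.48 = 1.43.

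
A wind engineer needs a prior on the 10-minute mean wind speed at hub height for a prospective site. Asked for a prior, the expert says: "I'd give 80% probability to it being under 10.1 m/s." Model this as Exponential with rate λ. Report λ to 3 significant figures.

λ ≈ 0.159

P(T < 10.1) = 1 − e^(−λ·10.1) = 0.8, so λ = −ln(1−0.8)/10.1 = −ln(0.2)/10.1 = 0.159.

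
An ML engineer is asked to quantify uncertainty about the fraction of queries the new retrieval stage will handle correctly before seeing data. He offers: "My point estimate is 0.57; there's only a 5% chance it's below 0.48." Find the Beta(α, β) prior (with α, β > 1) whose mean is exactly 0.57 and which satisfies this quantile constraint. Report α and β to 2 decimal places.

α ≈ 47.18, β ≈ 35.59

With mean 0.57 fixed, write α = 0.57s, β = 0.43s where s = α+β.
Need P(θ < 0.48) = 0.05 under Beta(0.57s, 0.43s). Normal approximation: (q−m)/√(m(1−m)/s) ≈ z_{0.05} = -1.64, so s ≈ 0.57·0.43·(-1.64)²/(0.48−0.57)² = 81.9.
At s = 81.9: P(θ<0.48) ≈ 0.051. Adjusting to match 0.05 gives s ≈ 82.77.
So α = 0.57·82.77 ≈ 47.18, β = 0.43·82.77 ≈ 35.59.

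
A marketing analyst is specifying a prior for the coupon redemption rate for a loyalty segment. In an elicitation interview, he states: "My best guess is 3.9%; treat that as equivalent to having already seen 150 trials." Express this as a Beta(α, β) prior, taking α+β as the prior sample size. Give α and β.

Under the effective-sample-size interpretation, Beta(α, β) has prior mean α/(α+β) and prior sample size α+β.
So α+β = 150 and α/(α+β) = 0.039, giving α = 0.039·150 = 5.85 and β = 150 − 5.85 = 144.15.

α = 5.85, β = 144.15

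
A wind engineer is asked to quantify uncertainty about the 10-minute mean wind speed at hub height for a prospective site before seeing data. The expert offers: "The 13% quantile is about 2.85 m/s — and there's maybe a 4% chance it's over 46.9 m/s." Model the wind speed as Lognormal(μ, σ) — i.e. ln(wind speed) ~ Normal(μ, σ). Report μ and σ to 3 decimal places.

μ ≈ 2.144, σ ≈ 0.973

If T ~ Lognormal(μ,σ) then ln T ~ Normal(μ,σ), so the p-quantile of ln T is μ + z_p·σ.
ln(2.85) = 1.047 and ln(46.9) = 3.848; z_{0.13} = -1.126, z_{0.96} = 1.751.
σ = (3.848 − 1.047)/(1.751 − (-1.126)) = 0.973.
μ = 1.047 − (-1.126)·0.973 = 2.144.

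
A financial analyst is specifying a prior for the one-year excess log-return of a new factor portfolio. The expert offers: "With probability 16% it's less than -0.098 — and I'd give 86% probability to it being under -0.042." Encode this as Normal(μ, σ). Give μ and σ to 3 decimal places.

μ = -0.071, σ = 0.027

The p-quantile of Normal(μ,σ) is μ + z_p·σ, with z_{0.16} = -0.9945 and z_{0.86} = 1.08.
Eliminate σ: μ = (z₂·x₁ − z₁·x₂)/(z₂ − z₁) = (1.08·-0.098 − (-0.9945)·-0.042)/2.075 = -0.071.
Then σ = (x₂ − x₁)/(z₂ − z₁) = (-0.042 − -0.098)/2.075 = 0.027.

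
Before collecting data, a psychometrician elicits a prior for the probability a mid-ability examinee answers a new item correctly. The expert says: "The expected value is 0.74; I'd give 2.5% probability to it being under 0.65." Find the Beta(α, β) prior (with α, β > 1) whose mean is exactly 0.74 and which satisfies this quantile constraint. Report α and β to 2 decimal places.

α ≈ 73.71, β ≈ 25.90

With mean 0.74 fixed, write α = 0.74s, β = 0.26s where s = α+β.
Need P(θ < 0.65) = 0.025 under Beta(0.74s, 0.26s). Normal approximation: (q−m)/√(m(1−m)/s) ≈ z_{0.025} = -1.96, so s ≈ 0.74·0.26·(-1.96)²/(0.65−0.74)² = 91.2.
At s = 91.2: P(θ<0.65) ≈ 0.030. Adjusting to match 0.025 gives s ≈ 99.61.
So α = 0.74·99.61 ≈ 73.71, β = 0.26·99.61 ≈ 25.90.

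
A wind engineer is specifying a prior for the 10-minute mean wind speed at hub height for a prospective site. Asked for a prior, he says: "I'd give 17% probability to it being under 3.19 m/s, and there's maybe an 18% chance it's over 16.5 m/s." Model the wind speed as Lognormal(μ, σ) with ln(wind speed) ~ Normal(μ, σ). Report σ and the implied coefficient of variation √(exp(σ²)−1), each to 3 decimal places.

σ ≈ 0.879, CV ≈ 1.080

If T ~ Lognormal(μ,σ) then ln T ~ Normal(μ,σ), so the p-quantile of ln T is μ + z_p·σ.
ln(3.19) = 1.16 and ln(16.5) = 2.803; z_{0.17} = -0.9542, z_{0.82} = 0.9154.
σ = (2.803 − 1.16)/(0.9154 − (-0.9542)) = 0.879.
μ = 1.16 − (-0.9542)·0.879 = 1.999.
CV = √(exp(σ²)−1) = √(exp(0.7727)−1) = 1.080.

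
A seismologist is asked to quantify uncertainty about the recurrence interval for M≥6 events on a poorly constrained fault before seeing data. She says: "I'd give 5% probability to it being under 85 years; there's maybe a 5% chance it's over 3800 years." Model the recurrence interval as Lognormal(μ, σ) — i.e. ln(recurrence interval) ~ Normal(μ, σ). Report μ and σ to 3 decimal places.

If T ~ Lognormal(μ,σ) then ln T ~ Normal(μ,σ), so the p-quantile of ln T is μ + z_p·σ.
ln(85) = 4.443 and ln(3800) = 8.243; z_{0.05} = -1.645, z_{0.95} = 1.645.
σ = (8.243 − 4.443)/(1.645 − (-1.645)) = 1.155.
μ = 4.443 − (-1.645)·1.155 = 6.343.

μ ≈ 6.343, σ ≈ 1.155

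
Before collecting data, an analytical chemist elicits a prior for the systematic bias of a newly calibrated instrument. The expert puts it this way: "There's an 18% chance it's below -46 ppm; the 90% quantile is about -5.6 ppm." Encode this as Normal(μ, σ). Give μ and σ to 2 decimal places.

The p-quantile of Normal(μ,σ) is μ + z_p·σ, with z_{0.18} = -0.9154 and z_{0.9} = 1.282.
Eliminate σ: μ = (z₂·x₁ − z₁·x₂)/(z₂ − z₁) = (1.282·-46 − (-0.9154)·-5.6)/2.197 = -29.17.
Then σ = (x₂ − x₁)/(z₂ − z₁) = (-5.6 − -46)/2.197 = 18.39.

μ = -29.17, σ = 18.39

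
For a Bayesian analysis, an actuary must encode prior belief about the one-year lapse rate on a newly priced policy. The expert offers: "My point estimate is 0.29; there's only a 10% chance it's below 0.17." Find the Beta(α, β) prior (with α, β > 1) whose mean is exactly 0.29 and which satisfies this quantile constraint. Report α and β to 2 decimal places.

With mean 0.29 fixed, write α = 0.29s, β = 0.71s where s = α+β.
Need P(θ < 0.17) = 0.1 under Beta(0.29s, 0.71s). Normal approximation: (q−m)/√(m(1−m)/s) ≈ z_{0.1} = -1.28, so s ≈ 0.29·0.71·(-1.28)²/(0.17−0.29)² = 23.5.
At s = 23.5: P(θ<0.17) ≈ 0.087. Adjusting to match 0.1 gives s ≈ 21.20.
So α = 0.29·21.20 ≈ 6.15, β = 0.71·21.20 ≈ 15.05.

α ≈ 6.15, β ≈ 15.05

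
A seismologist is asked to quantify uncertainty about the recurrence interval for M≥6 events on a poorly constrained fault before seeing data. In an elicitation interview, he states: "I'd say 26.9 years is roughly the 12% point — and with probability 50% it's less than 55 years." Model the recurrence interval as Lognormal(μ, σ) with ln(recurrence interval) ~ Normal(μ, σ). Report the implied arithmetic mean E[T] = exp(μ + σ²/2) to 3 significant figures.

E[T] ≈ 66.2 years

If T ~ Lognormal(μ,σ) then ln T ~ Normal(μ,σ), so the p-quantile of ln T is μ + z_p·σ.
ln(26.9) = 3.292 and ln(55) = 4.007; z_{0.12} = -1.175, z_{0.5} = 0.
σ = (4.007 − 3.292)/(0 − (-1.175)) = 0.609.
μ = 3.292 − (-1.175)·0.609 = 4.007.
E[T] = exp(μ + σ²/2) = exp(4.007 + 0.1853) = 66.2 years.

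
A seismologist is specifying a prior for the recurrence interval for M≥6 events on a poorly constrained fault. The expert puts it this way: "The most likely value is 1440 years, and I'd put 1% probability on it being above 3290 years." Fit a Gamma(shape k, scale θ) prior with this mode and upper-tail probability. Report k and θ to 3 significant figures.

k ≈ 8.01, θ ≈ 205

Gamma(k,θ) with k>1 has mode (k−1)θ, so θ = 1440/(k−1).
Need P(X < 3290) = 0.99 with θ tied to k this way. Start at k = 2, θ = 1440: P(X<3290) ≈ 0.666.
Too low — raise k to concentrate. Iterating converges to k ≈ 8.01.
Then θ = 1440/(8.01−1) ≈ 205.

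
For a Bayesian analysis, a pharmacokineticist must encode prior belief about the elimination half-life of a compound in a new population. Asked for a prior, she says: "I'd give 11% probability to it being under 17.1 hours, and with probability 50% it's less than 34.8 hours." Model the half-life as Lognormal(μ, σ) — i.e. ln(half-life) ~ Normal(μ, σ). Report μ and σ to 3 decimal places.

If T ~ Lognormal(μ,σ) then ln T ~ Normal(μ,σ), so the p-quantile of ln T is μ + z_p·σ.
ln(17.1) = 2.839 and ln(34.8) = 3.55; z_{0.11} = -1.227, z_{0.5} = 0.
σ = (3.55 − 2.839)/(0 − (-1.227)) = 0.579.
μ = 2.839 − (-1.227)·0.579 = 3.550.

μ ≈ 3.550, σ ≈ 0.579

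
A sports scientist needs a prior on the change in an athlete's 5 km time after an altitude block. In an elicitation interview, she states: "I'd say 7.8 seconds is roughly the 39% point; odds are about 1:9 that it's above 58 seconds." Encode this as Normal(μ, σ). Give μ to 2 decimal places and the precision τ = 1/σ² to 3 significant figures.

For Normal(μ,σ), the p-quantile is μ + z_p·σ. Here z_{0.39} = -0.2793, z_{0.9} = 1.282.
So 7.8 = μ − 0.2793σ and 58 = μ + 1.282σ.
Subtracting: σ = (58 − 7.8)/(1.282 − (-0.2793)) = 32.16.
Then μ = 7.8 − (-0.2793)·32.16 = 16.78.
Precision τ = 1/σ² = 1/32.16² = 0.000967.

μ = 16.78, τ = 0.000967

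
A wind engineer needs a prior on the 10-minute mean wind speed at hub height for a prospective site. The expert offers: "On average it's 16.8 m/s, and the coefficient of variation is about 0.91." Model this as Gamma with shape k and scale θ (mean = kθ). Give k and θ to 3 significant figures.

k ≈ 1.21, θ ≈ 13.9

For Gamma(k, scale θ): mean = kθ, variance = kθ², so CV = 1/√k.
CV = 0.91, hence k = 1/CV² = 1.21.
Then θ = mean/k = 16.8/1.21 = 13.9.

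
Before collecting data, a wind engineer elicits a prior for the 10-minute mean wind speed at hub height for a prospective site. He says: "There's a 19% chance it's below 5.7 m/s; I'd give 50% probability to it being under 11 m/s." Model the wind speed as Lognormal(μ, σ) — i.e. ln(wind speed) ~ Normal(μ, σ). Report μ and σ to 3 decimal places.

If T ~ Lognormal(μ,σ) then ln T ~ Normal(μ,σ), so the p-quantile of ln T is μ + z_p·σ.
ln(5.7) = 1.74 and ln(11) = 2.398; z_{0.19} = -0.8779, z_{0.5} = 0.
σ = (2.398 − 1.74)/(0 − (-0.8779)) = 0.749.
μ = 1.74 − (-0.8779)·0.749 = 2.398.

μ ≈ 2.398, σ ≈ 0.749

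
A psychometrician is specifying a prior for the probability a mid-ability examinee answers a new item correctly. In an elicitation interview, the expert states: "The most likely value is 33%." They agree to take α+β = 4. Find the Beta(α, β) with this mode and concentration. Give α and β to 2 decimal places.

α = 1.66, β = 2.34

For α,β > 1 the Beta mode is (α−1)/(α+β−2). With α+β = 4, the mode is (α−1)/2.
Set (α−1)/2 = 0.33 → α = 1 + 0.33·2 = 1.66.
β = 4 − α = 2.34.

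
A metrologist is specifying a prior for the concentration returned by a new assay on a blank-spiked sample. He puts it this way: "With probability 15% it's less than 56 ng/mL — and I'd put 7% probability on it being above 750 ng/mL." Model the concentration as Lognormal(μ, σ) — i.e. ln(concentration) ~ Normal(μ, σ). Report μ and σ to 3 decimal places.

μ ≈ 5.096, σ ≈ 1.033

If T ~ Lognormal(μ,σ) then ln T ~ Normal(μ,σ), so the p-quantile of ln T is μ + z_p·σ.
ln(56) = 4.025 and ln(750) = 6.62; z_{0.15} = -1.036, z_{0.93} = 1.476.
σ = (6.62 − 4.025)/(1.476 − (-1.036)) = 1.033.
μ = 4.025 − (-1.036)·1.033 = 5.096.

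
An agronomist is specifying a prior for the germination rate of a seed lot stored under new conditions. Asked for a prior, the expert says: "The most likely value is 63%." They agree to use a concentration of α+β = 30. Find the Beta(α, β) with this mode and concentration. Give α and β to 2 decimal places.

α = 18.64, β = 11.36

For α,β > 1 the Beta mode is (α−1)/(α+β−2). With α+β = 30, the mode is (α−1)/28.
Set (α−1)/28 = 0.63 → α = 1 + 0.63·28 = 18.64.
β = 30 − α = 11.36.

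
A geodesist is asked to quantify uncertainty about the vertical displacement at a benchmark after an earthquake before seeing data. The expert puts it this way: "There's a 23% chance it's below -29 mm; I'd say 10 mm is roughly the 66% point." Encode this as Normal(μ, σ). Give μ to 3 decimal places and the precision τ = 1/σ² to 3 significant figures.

μ = -3.972, τ = 0.000871

For Normal(μ,σ), the p-quantile is μ + z_p·σ. Here z_{0.23} = -0.7388, z_{0.66} = 0.4125.
So -29 = μ − 0.7388σ and 10 = μ + 0.4125σ.
Subtracting: σ = (10 − -29)/(0.4125 − (-0.7388)) = 33.874.
Then μ = -29 − (-0.7388)·33.874 = -3.972.
Precision τ = 1/σ² = 1/33.87² = 0.000871.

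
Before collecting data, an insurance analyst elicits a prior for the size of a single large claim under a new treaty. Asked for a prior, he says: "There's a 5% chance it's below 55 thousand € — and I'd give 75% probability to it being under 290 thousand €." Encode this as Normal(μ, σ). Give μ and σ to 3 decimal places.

The p-quantile of Normal(μ,σ) is μ + z_p·σ, with z_{0.05} = -1.645 and z_{0.75} = 0.6745.
Eliminate σ: μ = (z₂·x₁ − z₁·x₂)/(z₂ − z₁) = (0.6745·55 − (-1.645)·290)/2.319 = 221.659.
Then σ = (x₂ − x₁)/(z₂ − z₁) = (290 − 55)/2.319 = 101.322.

μ = 221.659, σ = 101.322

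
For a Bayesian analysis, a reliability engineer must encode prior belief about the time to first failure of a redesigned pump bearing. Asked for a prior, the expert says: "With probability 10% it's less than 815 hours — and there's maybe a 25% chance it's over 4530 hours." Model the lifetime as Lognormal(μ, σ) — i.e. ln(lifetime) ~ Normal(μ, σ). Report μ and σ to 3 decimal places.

If T ~ Lognormal(μ,σ) then ln T ~ Normal(μ,σ), so the p-quantile of ln T is μ + z_p·σ.
ln(815) = 6.703 and ln(4530) = 8.418; z_{0.1} = -1.282, z_{0.75} = 0.6745.
σ = (8.418 − 6.703)/(0.6745 − (-1.282)) = 0.877.
μ = 6.703 − (-1.282)·0.877 = 7.827.

μ ≈ 7.827, σ ≈ 0.877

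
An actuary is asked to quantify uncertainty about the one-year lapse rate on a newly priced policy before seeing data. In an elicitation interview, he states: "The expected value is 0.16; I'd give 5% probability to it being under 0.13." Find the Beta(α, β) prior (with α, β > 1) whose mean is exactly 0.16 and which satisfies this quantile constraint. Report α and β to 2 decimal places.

With mean 0.16 fixed, write α = 0.16s, β = 0.84s where s = α+β.
Need P(θ < 0.13) = 0.05 under Beta(0.16s, 0.84s). Normal approximation: (q−m)/√(m(1−m)/s) ≈ z_{0.05} = -1.64, so s ≈ 0.16·0.84·(-1.64)²/(0.13−0.16)² = 404.0.
At s = 404.0: P(θ<0.13) ≈ 0.044. Adjusting to match 0.05 gives s ≈ 375.99.
So α = 0.16·375.99 ≈ 60.16, β = 0.84·375.99 ≈ 315.83.

α ≈ 60.16, β ≈ 315.83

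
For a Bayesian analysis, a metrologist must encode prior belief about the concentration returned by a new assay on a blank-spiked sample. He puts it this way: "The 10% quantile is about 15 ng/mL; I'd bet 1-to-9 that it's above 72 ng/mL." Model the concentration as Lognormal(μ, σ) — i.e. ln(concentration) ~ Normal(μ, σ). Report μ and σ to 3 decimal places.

If T ~ Lognormal(μ,σ) then ln T ~ Normal(μ,σ), so the p-quantile of ln T is μ + z_p·σ.
ln(15) = 2.708 and ln(72) = 4.277; z_{0.1} = -1.282, z_{0.9} = 1.282.
σ = (4.277 − 2.708)/(1.282 − (-1.282)) = 0.612.
μ = 2.708 − (-1.282)·0.612 = 3.492.

μ ≈ 3.492, σ ≈ 0.612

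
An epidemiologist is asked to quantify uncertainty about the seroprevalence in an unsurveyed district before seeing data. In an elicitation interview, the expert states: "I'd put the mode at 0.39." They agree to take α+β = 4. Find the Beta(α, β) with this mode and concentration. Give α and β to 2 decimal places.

α = 1.78, β = 2.22

For α,β > 1 the Beta mode is (α−1)/(α+β−2). With α+β = 4, the mode is (α−1)/2.
Set (α−1)/2 = 0.39 → α = 1 + 0.39·2 = 1.78.
β = 4 − α = 2.22.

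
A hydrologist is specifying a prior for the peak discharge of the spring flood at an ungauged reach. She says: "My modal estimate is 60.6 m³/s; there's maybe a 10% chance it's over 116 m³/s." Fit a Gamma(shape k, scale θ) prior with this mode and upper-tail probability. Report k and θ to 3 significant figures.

k ≈ 5.54, θ ≈ 13.4

Gamma(k,θ) with k>1 has mode (k−1)θ, so θ = 60.6/(k−1).
Need P(X < 116) = 0.9 with θ tied to k this way. Start at k = 2, θ = 60.6: P(X<116) ≈ 0.570.
Too low — raise k to concentrate. Iterating converges to k ≈ 5.54.
Then θ = 60.6/(5.54−1) ≈ 13.4.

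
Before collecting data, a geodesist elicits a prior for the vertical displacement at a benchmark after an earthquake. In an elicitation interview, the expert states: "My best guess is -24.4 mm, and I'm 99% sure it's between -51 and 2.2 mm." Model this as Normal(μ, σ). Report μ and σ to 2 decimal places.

μ = -24.40, σ = 10.33

A symmetric 99% interval runs μ ± z·σ with z = 2.576.
Half-width = 26.6, so σ = 26.6/2.576 = 10.33.
μ is the stated best guess, -24.40.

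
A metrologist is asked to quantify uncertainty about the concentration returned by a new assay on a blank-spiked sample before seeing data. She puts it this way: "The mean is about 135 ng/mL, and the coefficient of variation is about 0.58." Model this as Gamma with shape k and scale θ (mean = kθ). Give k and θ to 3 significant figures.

For Gamma(k, scale θ): mean = kθ, variance = kθ², so CV = 1/√k.
CV = 0.58, hence k = 1/CV² = 2.97.
Then θ = mean/k = 135/2.97 = 45.4.

k ≈ 2.97, θ ≈ 45.4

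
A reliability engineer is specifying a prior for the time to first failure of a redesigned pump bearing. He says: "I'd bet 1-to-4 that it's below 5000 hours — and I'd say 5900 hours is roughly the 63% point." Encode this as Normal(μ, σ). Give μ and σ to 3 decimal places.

μ = 5645.484, σ = 766.953

The p-quantile of Normal(μ,σ) is μ + z_p·σ, with z_{0.2} = -0.8416 and z_{0.63} = 0.3319.
Eliminate σ: μ = (z₂·x₁ − z₁·x₂)/(z₂ − z₁) = (0.3319·5000 − (-0.8416)·5900)/1.173 = 5645.484.
Then σ = (x₂ − x₁)/(z₂ − z₁) = (5900 − 5000)/1.173 = 766.953.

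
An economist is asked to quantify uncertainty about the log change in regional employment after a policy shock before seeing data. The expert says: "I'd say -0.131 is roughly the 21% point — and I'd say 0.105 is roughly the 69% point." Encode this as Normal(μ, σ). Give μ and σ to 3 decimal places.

μ = 0.015, σ = 0.181

For Normal(μ,σ), the p-quantile is μ + z_p·σ. Here z_{0.21} = -0.8064, z_{0.69} = 0.4959.
So -0.131 = μ − 0.8064σ and 0.105 = μ + 0.4959σ.
Subtracting: σ = (0.105 − -0.131)/(0.4959 − (-0.8064)) = 0.181.
Then μ = -0.131 − (-0.8064)·0.181 = 0.015.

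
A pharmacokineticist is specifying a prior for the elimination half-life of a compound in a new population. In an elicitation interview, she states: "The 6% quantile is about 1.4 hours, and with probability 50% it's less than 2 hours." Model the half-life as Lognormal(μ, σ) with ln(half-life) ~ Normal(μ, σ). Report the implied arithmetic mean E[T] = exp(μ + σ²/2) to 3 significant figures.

E[T] ≈ 2.05 hours

If T ~ Lognormal(μ,σ) then ln T ~ Normal(μ,σ), so the p-quantile of ln T is μ + z_p·σ.
ln(1.4) = 0.3365 and ln(2) = 0.6931; z_{0.06} = -1.555, z_{0.5} = 0.
σ = (0.6931 − 0.3365)/(0 − (-1.555)) = 0.229.
μ = 0.3365 − (-1.555)·0.229 = 0.693.
E[T] = exp(μ + σ²/2) = exp(0.693 + 0.0263) = 2.05 hours.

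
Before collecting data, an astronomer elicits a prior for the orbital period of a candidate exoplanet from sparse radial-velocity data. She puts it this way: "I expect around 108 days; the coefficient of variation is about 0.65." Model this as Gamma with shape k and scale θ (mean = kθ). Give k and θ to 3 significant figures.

For Gamma(k, scale θ): mean = kθ, variance = kθ², so CV = 1/√k.
CV = 0.65, hence k = 1/CV² = 2.37.
Then θ = mean/k = 108/2.37 = 45.6.

k ≈ 2.37, θ ≈ 45.6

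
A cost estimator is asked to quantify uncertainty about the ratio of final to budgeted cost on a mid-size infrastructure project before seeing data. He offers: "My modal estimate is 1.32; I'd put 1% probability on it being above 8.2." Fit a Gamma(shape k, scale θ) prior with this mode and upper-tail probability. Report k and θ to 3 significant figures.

k ≈ 2.1, θ ≈ 1.2

Gamma(k,θ) with k>1 has mode (k−1)θ, so θ = 1.32/(k−1).
Need P(X < 8.2) = 0.99 with θ tied to k this way. Start at k = 2, θ = 1.32: P(X<8.2) ≈ 0.986.
Too low — raise k to concentrate. Iterating converges to k ≈ 2.1.
Then θ = 1.32/(2.1−1) ≈ 1.2.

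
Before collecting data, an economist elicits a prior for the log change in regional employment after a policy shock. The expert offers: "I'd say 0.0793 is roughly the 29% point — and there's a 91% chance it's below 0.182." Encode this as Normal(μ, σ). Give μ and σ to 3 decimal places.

μ = 0.109, σ = 0.054

The p-quantile of Normal(μ,σ) is μ + z_p·σ, with z_{0.29} = -0.5534 and z_{0.91} = 1.341.
Eliminate σ: μ = (z₂·x₁ − z₁·x₂)/(z₂ − z₁) = (1.341·0.0793 − (-0.5534)·0.182)/1.894 = 0.109.
Then σ = (x₂ − x₁)/(z₂ − z₁) = (0.182 − 0.0793)/1.894 = 0.054.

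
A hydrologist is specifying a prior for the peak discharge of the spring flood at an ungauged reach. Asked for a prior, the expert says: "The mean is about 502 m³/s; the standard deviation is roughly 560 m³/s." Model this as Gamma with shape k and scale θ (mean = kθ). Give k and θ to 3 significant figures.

For Gamma(k, scale θ): mean = kθ, variance = kθ², so CV = 1/√k.
CV = SD/mean = 560/502 = 1.116, hence k = 1/CV² = 0.804.
Then θ = mean/k = 502/0.804 = 625.

k ≈ 0.804, θ ≈ 625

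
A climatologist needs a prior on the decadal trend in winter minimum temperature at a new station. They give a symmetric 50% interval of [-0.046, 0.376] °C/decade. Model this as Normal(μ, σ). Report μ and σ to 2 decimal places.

μ = 0.17, σ = 0.31

A symmetric 50% interval runs μ ± z·σ with z = 0.6745.
Half-width = 0.211, so σ = 0.211/0.6745 = 0.31.
μ is the interval midpoint, 0.17.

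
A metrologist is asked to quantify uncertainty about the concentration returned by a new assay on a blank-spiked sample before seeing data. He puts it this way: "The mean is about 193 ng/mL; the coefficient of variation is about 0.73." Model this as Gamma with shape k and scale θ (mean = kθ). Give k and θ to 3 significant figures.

For Gamma(k, scale θ): mean = kθ, variance = kθ², so CV = 1/√k.
CV = 0.73, hence k = 1/CV² = 1.88.
Then θ = mean/k = 193/1.88 = 103.

k ≈ 1.88, θ ≈ 103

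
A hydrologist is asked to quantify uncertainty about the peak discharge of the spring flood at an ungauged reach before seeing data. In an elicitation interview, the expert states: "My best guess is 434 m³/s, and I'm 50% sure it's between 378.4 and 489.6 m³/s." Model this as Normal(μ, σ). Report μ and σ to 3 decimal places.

μ = 434.000, σ = 82.433

A symmetric 50% interval runs μ ± z·σ with z = 0.6745.
Half-width = 55.6, so σ = 55.6/0.6745 = 82.433.
μ is the stated best guess, 434.000.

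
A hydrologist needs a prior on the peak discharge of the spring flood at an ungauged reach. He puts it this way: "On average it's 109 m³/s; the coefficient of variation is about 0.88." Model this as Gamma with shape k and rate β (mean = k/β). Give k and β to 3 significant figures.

k ≈ 1.29, β ≈ 0.0118

For Gamma(k, rate β): mean = k/β, variance = k/β², so CV = 1/√k.
CV = 0.88, hence k = 1/CV² = 1.29.
Then β = k/mean = 1.29/109 = 0.0118.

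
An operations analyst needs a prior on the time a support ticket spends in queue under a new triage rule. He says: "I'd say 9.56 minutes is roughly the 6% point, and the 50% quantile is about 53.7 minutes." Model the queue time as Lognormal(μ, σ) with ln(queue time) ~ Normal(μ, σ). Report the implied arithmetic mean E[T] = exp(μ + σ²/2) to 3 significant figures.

If T ~ Lognormal(μ,σ) then ln T ~ Normal(μ,σ), so the p-quantile of ln T is μ + z_p·σ.
ln(9.56) = 2.258 and ln(53.7) = 3.983; z_{0.06} = -1.555, z_{0.5} = 0.
σ = (3.983 − 2.258)/(0 − (-1.555)) = 1.110.
μ = 2.258 − (-1.555)·1.110 = 3.983.
E[T] = exp(μ + σ²/2) = exp(3.983 + 0.6161) = 99.4 minutes.

E[T] ≈ 99.4 minutes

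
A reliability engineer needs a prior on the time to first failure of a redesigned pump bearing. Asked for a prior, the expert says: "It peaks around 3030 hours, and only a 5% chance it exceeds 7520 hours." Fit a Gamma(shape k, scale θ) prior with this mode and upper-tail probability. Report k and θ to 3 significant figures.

Gamma(k,θ) with k>1 has mode (k−1)θ, so θ = 3030/(k−1).
Need P(X < 7520) = 0.95 with θ tied to k this way. Start at k = 2, θ = 3030: P(X<7520) ≈ 0.709.
Too low — raise k to concentrate. Iterating converges to k ≈ 4.29.
Then θ = 3030/(4.29−1) ≈ 921.

k ≈ 4.29, θ ≈ 921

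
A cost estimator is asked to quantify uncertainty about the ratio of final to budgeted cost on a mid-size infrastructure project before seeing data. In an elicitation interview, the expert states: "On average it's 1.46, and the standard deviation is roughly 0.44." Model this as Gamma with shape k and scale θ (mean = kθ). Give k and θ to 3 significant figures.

k ≈ 11, θ ≈ 0.133

For Gamma(k, scale θ): mean = kθ, variance = kθ², so CV = 1/√k.
CV = SD/mean = 0.44/1.46 = 0.3014, hence k = 1/CV² = 11.
Then θ = mean/k = 1.46/11 = 0.133.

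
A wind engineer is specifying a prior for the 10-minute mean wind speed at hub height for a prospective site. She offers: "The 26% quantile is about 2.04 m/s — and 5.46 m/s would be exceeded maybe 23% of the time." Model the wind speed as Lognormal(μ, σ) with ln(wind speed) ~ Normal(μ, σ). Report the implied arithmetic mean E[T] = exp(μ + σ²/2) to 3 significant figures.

E[T] ≈ 4.16 m/s

If T ~ Lognormal(μ,σ) then ln T ~ Normal(μ,σ), so the p-quantile of ln T is μ + z_p·σ.
ln(2.04) = 0.7129 and ln(5.46) = 1.697; z_{0.26} = -0.6433, z_{0.77} = 0.7388.
σ = (1.697 − 0.7129)/(0.7388 − (-0.6433)) = 0.712.
μ = 0.7129 − (-0.6433)·0.712 = 1.171.
E[T] = exp(μ + σ²/2) = exp(1.171 + 0.2537) = 4.16 m/s.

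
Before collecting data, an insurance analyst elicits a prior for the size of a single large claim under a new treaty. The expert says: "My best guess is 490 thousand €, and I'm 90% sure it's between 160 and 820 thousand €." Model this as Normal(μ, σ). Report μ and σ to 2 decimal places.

A symmetric 90% interval runs μ ± z·σ with z = 1.645.
Half-width = 330, so σ = 330/1.645 = 200.63.
μ is the stated best guess, 490.00.

μ = 490.00, σ = 200.63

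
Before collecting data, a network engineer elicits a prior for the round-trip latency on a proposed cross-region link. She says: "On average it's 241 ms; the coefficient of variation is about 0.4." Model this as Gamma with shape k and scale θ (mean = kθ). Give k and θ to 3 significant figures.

For Gamma(k, scale θ): mean = kθ, variance = kθ², so CV = 1/√k.
CV = 0.4, hence k = 1/CV² = 6.25.
Then θ = mean/k = 241/6.25 = 38.6.

k ≈ 6.25, θ ≈ 38.6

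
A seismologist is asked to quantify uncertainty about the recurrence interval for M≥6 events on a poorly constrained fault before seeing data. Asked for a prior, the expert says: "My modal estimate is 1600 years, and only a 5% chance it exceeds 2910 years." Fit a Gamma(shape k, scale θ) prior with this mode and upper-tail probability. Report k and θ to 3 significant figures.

k ≈ 8.79, θ ≈ 205

Gamma(k,θ) with k>1 has mode (k−1)θ, so θ = 1600/(k−1).
Need P(X < 2910) = 0.95 with θ tied to k this way. Start at k = 2, θ = 1600: P(X<2910) ≈ 0.543.
Too low — raise k to concentrate. Iterating converges to k ≈ 8.79.
Then θ = 1600/(8.79−1) ≈ 205.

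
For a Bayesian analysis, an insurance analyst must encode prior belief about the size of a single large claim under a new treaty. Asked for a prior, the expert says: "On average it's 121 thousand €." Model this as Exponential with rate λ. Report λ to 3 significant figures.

Exponential mean = 1/λ, so λ = 1/121.0 = 0.00826.

λ ≈ 0.00826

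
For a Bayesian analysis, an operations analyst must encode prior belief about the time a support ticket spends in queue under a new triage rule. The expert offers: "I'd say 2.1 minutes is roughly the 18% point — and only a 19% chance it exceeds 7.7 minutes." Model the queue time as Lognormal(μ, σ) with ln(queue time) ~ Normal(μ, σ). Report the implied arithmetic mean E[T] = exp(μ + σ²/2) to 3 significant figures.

If T ~ Lognormal(μ,σ) then ln T ~ Normal(μ,σ), so the p-quantile of ln T is μ + z_p·σ.
ln(2.1) = 0.7419 and ln(7.7) = 2.041; z_{0.18} = -0.9154, z_{0.81} = 0.8779.
σ = (2.041 − 0.7419)/(0.8779 − (-0.9154)) = 0.725.
μ = 0.7419 − (-0.9154)·0.725 = 1.405.
E[T] = exp(μ + σ²/2) = exp(1.405 + 0.2625) = 5.3 minutes.

E[T] ≈ 5.3 minutes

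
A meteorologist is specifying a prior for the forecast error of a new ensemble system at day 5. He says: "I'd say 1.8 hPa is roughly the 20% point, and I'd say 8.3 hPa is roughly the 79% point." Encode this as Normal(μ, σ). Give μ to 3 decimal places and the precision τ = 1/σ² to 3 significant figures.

μ = 5.119, τ = 0.0643

The p-quantile of Normal(μ,σ) is μ + z_p·σ, with z_{0.2} = -0.8416 and z_{0.79} = 0.8064.
Eliminate σ: μ = (z₂·x₁ − z₁·x₂)/(z₂ − z₁) = (0.8064·1.8 − (-0.8416)·8.3)/1.648 = 5.119.
Then σ = (x₂ − x₁)/(z₂ − z₁) = (8.3 − 1.8)/1.648 = 3.944.
Precision τ = 1/σ² = 1/3.944² = 0.0643.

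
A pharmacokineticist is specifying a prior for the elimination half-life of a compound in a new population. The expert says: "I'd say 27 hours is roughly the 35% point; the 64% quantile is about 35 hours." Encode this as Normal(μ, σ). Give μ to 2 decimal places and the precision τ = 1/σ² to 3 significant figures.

μ = 31.14, τ = 0.00864

For Normal(μ,σ), the p-quantile is μ + z_p·σ. Here z_{0.35} = -0.3853, z_{0.64} = 0.3585.
So 27 = μ − 0.3853σ and 35 = μ + 0.3585σ.
Subtracting: σ = (35 − 27)/(0.3585 − (-0.3853)) = 10.76.
Then μ = 27 − (-0.3853)·10.76 = 31.14.
Precision τ = 1/σ² = 1/10.76² = 0.00864.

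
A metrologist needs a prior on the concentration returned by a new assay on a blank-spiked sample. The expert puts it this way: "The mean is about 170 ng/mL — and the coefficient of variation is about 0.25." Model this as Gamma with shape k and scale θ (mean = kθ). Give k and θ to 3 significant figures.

For Gamma(k, scale θ): mean = kθ, variance = kθ², so CV = 1/√k.
CV = 0.25, hence k = 1/CV² = 16.
Then θ = mean/k = 170/16 = 10.6.

k ≈ 16, θ ≈ 10.6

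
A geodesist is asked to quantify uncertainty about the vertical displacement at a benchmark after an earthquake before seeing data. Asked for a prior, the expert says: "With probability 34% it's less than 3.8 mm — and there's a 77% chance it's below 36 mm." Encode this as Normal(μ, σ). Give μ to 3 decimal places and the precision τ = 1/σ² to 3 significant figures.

μ = 15.336, τ = 0.00128

For Normal(μ,σ), the p-quantile is μ + z_p·σ. Here z_{0.34} = -0.4125, z_{0.77} = 0.7388.
So 3.8 = μ − 0.4125σ and 36 = μ + 0.7388σ.
Subtracting: σ = (36 − 3.8)/(0.7388 − (-0.4125)) = 27.968.
Then μ = 3.8 − (-0.4125)·27.968 = 15.336.
Precision τ = 1/σ² = 1/27.97² = 0.00128.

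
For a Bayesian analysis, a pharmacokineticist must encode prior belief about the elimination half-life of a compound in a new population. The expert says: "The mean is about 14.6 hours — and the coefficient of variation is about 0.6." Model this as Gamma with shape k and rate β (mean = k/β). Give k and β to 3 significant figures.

k ≈ 2.78, β ≈ 0.19

For Gamma(k, rate β): mean = k/β, variance = k/β², so CV = 1/√k.
CV = 0.6, hence k = 1/CV² = 2.78.
Then β = k/mean = 2.78/14.6 = 0.19.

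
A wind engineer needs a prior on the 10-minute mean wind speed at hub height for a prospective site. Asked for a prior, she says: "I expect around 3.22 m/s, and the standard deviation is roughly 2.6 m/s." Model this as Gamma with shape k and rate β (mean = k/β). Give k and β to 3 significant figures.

For Gamma(k, rate β): mean = k/β, variance = k/β², so CV = 1/√k.
CV = SD/mean = 2.6/3.22 = 0.8075, hence k = 1/CV² = 1.53.
Then β = k/mean = 1.53/3.22 = 0.476.

k ≈ 1.53, β ≈ 0.476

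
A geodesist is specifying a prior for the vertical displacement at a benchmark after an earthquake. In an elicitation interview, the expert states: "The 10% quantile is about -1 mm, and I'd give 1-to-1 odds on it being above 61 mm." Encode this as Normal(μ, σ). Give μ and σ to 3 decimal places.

The p-quantile of Normal(μ,σ) is μ + z_p·σ, with z_{0.1} = -1.282 and z_{0.5} = 0.
Eliminate σ: μ = (z₂·x₁ − z₁·x₂)/(z₂ − z₁) = (0·-1 − (-1.282)·61)/1.282 = 61.000.
Then σ = (x₂ − x₁)/(z₂ − z₁) = (61 − -1)/1.282 = 48.379.

μ = 61.000, σ = 48.379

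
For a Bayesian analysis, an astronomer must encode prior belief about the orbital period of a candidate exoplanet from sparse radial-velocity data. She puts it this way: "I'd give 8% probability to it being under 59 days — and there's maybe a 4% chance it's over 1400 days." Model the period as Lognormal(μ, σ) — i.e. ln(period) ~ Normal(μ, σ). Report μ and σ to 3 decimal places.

If T ~ Lognormal(μ,σ) then ln T ~ Normal(μ,σ), so the p-quantile of ln T is μ + z_p·σ.
ln(59) = 4.078 and ln(1400) = 7.244; z_{0.08} = -1.405, z_{0.96} = 1.751.
σ = (7.244 − 4.078)/(1.751 − (-1.405)) = 1.003.
μ = 4.078 − (-1.405)·1.003 = 5.487.

μ ≈ 5.487, σ ≈ 1.003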